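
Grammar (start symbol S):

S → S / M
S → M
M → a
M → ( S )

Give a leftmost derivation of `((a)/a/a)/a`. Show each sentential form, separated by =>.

S=>S/M=>M/M=>(S)/M=>(S/M)/M=>(S/M/M)/M=>(M/M/M)/M=>((S)/M/M)/M=>((M)/M/M)/M=>((a)/M/M)/M=>((a)/a/M)/M=>((a)/a/a)/M=>((a)/a/a)/a

S => S/M   [S → S / M]
S/M => M/M   [S → M]
M/M => (S)/M   [M → ( S )]
(S)/M => (S/M)/M   [S → S / M]
(S/M)/M => (S/M/M)/M   [S → S / M]
(S/M/M)/M => (M/M/M)/M   [S → M]
(M/M/M)/M => ((S)/M/M)/M   [M → ( S )]
((S)/M/M)/M => ((M)/M/M)/M   [S → M]
((M)/M/M)/M => ((a)/M/M)/M   [M → a]
((a)/M/M)/M => ((a)/a/M)/M   [M → a]
((a)/a/M)/M => ((a)/a/a)/M   [M → a]
((a)/a/a)/M => ((a)/a/a)/a   [M → a]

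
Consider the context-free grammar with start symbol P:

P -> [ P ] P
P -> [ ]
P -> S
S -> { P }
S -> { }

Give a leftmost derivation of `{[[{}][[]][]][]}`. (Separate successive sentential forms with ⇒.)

P ⇒ S ⇒ {P} ⇒ {[P]P} ⇒ {[[P]P]P} ⇒ {[[S]P]P} ⇒ {[[{}]P]P} ⇒ {[[{}][P]P]P} ⇒ {[[{}][[]]P]P} ⇒ {[[{}][[]][]]P} ⇒ {[[{}][[]][]][]}

P ⇒ S   [P -> S]
S ⇒ {P}   [S -> { P }]
{P} ⇒ {[P]P}   [P -> [ P ] P]
{[P]P} ⇒ {[[P]P]P}   [P -> [ P ] P]
{[[P]P]P} ⇒ {[[S]P]P}   [P -> S]
{[[S]P]P} ⇒ {[[{}]P]P}   [S -> { }]
{[[{}]P]P} ⇒ {[[{}][P]P]P}   [P -> [ P ] P]
{[[{}][P]P]P} ⇒ {[[{}][[]]P]P}   [P -> [ ]]
{[[{}][[]]P]P} ⇒ {[[{}][[]][]]P}   [P -> [ ]]
{[[{}][[]][]]P} ⇒ {[[{}][[]][]][]}   [P -> [ ]]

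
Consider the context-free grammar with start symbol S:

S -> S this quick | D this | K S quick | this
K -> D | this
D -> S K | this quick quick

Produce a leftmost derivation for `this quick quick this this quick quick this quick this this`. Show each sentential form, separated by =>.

S => D this   [S -> D this]
D this => S K this   [D -> S K]
S K this => D this K this   [S -> D this]
D this K this => this quick quick this K this   [D -> this quick quick]
this quick quick this K this => this quick quick this D this   [K -> D]
this quick quick this D this => this quick quick this S K this   [D -> S K]
this quick quick this S K this => this quick quick this K S quick K this   [S -> K S quick]
this quick quick this K S quick K this => this quick quick this D S quick K this   [K -> D]
this quick quick this D S quick K this => this quick quick this this quick quick S quick K this   [D -> this quick quick]
this quick quick this this quick quick S quick K this => this quick quick this this quick quick this quick K this   [S -> this]
this quick quick this this quick quick this quick K this => this quick quick this this quick quick this quick this this   [K -> this]

S => D this => S K this => D this K this => this quick quick this K this => this quick quick this D this => this quick quick this S K this => this quick quick this K S quick K this => this quick quick this D S quick K this => this quick quick this this quick quick S quick K this => this quick quick this this quick quick this quick K this => this quick quick this this quick quick this quick this this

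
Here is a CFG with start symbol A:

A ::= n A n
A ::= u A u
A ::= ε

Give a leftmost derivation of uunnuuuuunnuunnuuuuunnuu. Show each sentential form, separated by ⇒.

A ⇒ uAu ⇒ uuAuu ⇒ uunAnuu ⇒ uunnAnnuu ⇒ uunnuAunnuu ⇒ uunnuuAuunnuu ⇒ uunnuuuAuuunnuu ⇒ uunnuuuuAuuuunnuu ⇒ uunnuuuuuAuuuuunnuu ⇒ uunnuuuuunAnuuuuunnuu ⇒ uunnuuuuunnAnnuuuuunnuu ⇒ uunnuuuuunnuAunnuuuuunnuu ⇒ uunnuuuuunnuunnuuuuunnuu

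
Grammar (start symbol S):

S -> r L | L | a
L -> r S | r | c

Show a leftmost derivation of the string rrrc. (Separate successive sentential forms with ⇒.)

S ⇒ rL ⇒ rrS ⇒ rrL ⇒ rrrS ⇒ rrrL ⇒ rrrc

S ⇒ rL   [S -> r L]
rL ⇒ rrS   [L -> r S]
rrS ⇒ rrL   [S -> L]
rrL ⇒ rrrS   [L -> r S]
rrrS ⇒ rrrL   [S -> L]
rrrL ⇒ rrrc   [L -> c]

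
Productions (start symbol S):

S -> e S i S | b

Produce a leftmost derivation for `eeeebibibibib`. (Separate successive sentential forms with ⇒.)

S⇒eSiS⇒eeSiSiS⇒eeeSiSiSiS⇒eeeeSiSiSiSiS⇒eeeebiSiSiSiS⇒eeeebibiSiSiS⇒eeeebibibiSiS⇒eeeebibibibiS⇒eeeebibibibib

S ⇒ eSiS   [S -> e S i S]
eSiS ⇒ eeSiSiS   [S -> e S i S]
eeSiSiS ⇒ eeeSiSiSiS   [S -> e S i S]
eeeSiSiSiS ⇒ eeeeSiSiSiSiS   [S -> e S i S]
eeeeSiSiSiSiS ⇒ eeeebiSiSiSiS   [S -> b]
eeeebiSiSiSiS ⇒ eeeebibiSiSiS   [S -> b]
eeeebibiSiSiS ⇒ eeeebibibiSiS   [S -> b]
eeeebibibiSiS ⇒ eeeebibibibiS   [S -> b]
eeeebibibibiS ⇒ eeeebibibibib   [S -> b]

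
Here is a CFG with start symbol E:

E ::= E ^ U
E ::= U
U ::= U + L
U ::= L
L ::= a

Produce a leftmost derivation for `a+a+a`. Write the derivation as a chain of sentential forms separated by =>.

E=>U=>U+L=>U+L+L=>L+L+L=>a+L+L=>a+a+L=>a+a+a

E => U   [E ::= U]
U => U+L   [U ::= U + L]
U+L => U+L+L   [U ::= U + L]
U+L+L => L+L+L   [U ::= L]
L+L+L => a+L+L   [L ::= a]
a+L+L => a+a+L   [L ::= a]
a+a+L => a+a+a   [L ::= a]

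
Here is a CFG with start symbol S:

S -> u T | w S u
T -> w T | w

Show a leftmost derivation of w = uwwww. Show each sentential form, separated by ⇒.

S ⇒ uT ⇒ uwT ⇒ uwwT ⇒ uwwwT ⇒ uwwww

S ⇒ uT   [S -> u T]
uT ⇒ uwT   [T -> w T]
uwT ⇒ uwwT   [T -> w T]
uwwT ⇒ uwwwT   [T -> w T]
uwwwT ⇒ uwwww   [T -> w]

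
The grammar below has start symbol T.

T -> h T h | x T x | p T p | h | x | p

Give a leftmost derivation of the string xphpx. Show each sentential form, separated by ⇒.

T⇒xTx⇒xpTpx⇒xphpx

T ⇒ xTx   [T -> x T x]
xTx ⇒ xpTpx   [T -> p T p]
xpTpx ⇒ xphpx   [T -> h]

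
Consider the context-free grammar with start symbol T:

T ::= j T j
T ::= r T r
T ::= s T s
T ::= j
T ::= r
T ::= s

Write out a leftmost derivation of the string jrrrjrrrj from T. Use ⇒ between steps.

T⇒jTj⇒jrTrj⇒jrrTrrj⇒jrrrTrrrj⇒jrrrjrrrj

T ⇒ jTj   [T ::= j T j]
jTj ⇒ jrTrj   [T ::= r T r]
jrTrj ⇒ jrrTrrj   [T ::= r T r]
jrrTrrj ⇒ jrrrTrrrj   [T ::= r T r]
jrrrTrrrj ⇒ jrrrjrrrj   [T ::= j]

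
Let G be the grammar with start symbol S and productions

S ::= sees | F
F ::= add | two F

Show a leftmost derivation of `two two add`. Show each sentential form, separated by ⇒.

S ⇒ F ⇒ two F ⇒ two two F ⇒ two two add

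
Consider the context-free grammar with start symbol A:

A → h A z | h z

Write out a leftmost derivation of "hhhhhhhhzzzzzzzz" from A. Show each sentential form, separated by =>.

A => hAz => hhAzz => hhhAzzz => hhhhAzzzz => hhhhhAzzzzz => hhhhhhAzzzzzz => hhhhhhhAzzzzzzz => hhhhhhhhzzzzzzzz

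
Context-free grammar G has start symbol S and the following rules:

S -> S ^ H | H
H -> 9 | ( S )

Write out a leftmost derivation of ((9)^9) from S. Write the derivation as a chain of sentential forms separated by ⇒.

S ⇒ H   [S -> H]
H ⇒ (S)   [H -> ( S )]
(S) ⇒ (S^H)   [S -> S ^ H]
(S^H) ⇒ (H^H)   [S -> H]
(H^H) ⇒ ((S)^H)   [H -> ( S )]
((S)^H) ⇒ ((H)^H)   [S -> H]
((H)^H) ⇒ ((9)^H)   [H -> 9]
((9)^H) ⇒ ((9)^9)   [H -> 9]

S ⇒ H ⇒ (S) ⇒ (S^H) ⇒ (H^H) ⇒ ((S)^H) ⇒ ((H)^H) ⇒ ((9)^H) ⇒ ((9)^9)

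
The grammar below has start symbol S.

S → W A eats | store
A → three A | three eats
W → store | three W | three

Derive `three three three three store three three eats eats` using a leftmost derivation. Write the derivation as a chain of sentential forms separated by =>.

S => W A eats => three W A eats => three three W A eats => three three three W A eats => three three three three W A eats => three three three three store A eats => three three three three store three A eats => three three three three store three three eats eats

S => W A eats   [S → W A eats]
W A eats => three W A eats   [W → three W]
three W A eats => three three W A eats   [W → three W]
three three W A eats => three three three W A eats   [W → three W]
three three three W A eats => three three three three W A eats   [W → three W]
three three three three W A eats => three three three three store A eats   [W → store]
three three three three store A eats => three three three three store three A eats   [A → three A]
three three three three store three A eats => three three three three store three three eats eats   [A → three eats]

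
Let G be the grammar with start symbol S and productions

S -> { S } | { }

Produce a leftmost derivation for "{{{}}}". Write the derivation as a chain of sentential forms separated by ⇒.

S ⇒ {S} ⇒ {{S}} ⇒ {{{}}}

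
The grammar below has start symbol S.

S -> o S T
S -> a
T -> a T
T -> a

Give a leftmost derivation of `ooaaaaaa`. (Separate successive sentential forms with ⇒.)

S ⇒ oST   [S -> o S T]
oST ⇒ ooSTT   [S -> o S T]
ooSTT ⇒ ooaTT   [S -> a]
ooaTT ⇒ ooaaTT   [T -> a T]
ooaaTT ⇒ ooaaaTT   [T -> a T]
ooaaaTT ⇒ ooaaaaTT   [T -> a T]
ooaaaaTT ⇒ ooaaaaaT   [T -> a]
ooaaaaaT ⇒ ooaaaaaa   [T -> a]

S ⇒ oST ⇒ ooSTT ⇒ ooaTT ⇒ ooaaTT ⇒ ooaaaTT ⇒ ooaaaaTT ⇒ ooaaaaaT ⇒ ooaaaaaa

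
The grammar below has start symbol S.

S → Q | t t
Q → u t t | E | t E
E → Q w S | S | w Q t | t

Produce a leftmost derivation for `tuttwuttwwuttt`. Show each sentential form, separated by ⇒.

S ⇒ Q   [S → Q]
Q ⇒ tE   [Q → t E]
tE ⇒ tQwS   [E → Q w S]
tQwS ⇒ tEwS   [Q → E]
tEwS ⇒ tQwSwS   [E → Q w S]
tQwSwS ⇒ tuttwSwS   [Q → u t t]
tuttwSwS ⇒ tuttwQwS   [S → Q]
tuttwQwS ⇒ tuttwuttwS   [Q → u t t]
tuttwuttwS ⇒ tuttwuttwQ   [S → Q]
tuttwuttwQ ⇒ tuttwuttwE   [Q → E]
tuttwuttwE ⇒ tuttwuttwwQt   [E → w Q t]
tuttwuttwwQt ⇒ tuttwuttwwuttt   [Q → u t t]

S⇒Q⇒tE⇒tQwS⇒tEwS⇒tQwSwS⇒tuttwSwS⇒tuttwQwS⇒tuttwuttwS⇒tuttwuttwQ⇒tuttwuttwE⇒tuttwuttwwQt⇒tuttwuttwwuttt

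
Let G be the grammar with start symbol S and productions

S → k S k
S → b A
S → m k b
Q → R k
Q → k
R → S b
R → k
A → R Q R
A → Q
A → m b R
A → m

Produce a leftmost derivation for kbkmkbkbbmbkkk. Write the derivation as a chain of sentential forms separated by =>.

S=>kSk=>kbAk=>kbRQRk=>kbSbQRk=>kbkSkbQRk=>kbkmkbkbQRk=>kbkmkbkbRkRk=>kbkmkbkbSbkRk=>kbkmkbkbbAbkRk=>kbkmkbkbbmbkRk=>kbkmkbkbbmbkkk

S => kSk   [S → k S k]
kSk => kbAk   [S → b A]
kbAk => kbRQRk   [A → R Q R]
kbRQRk => kbSbQRk   [R → S b]
kbSbQRk => kbkSkbQRk   [S → k S k]
kbkSkbQRk => kbkmkbkbQRk   [S → m k b]
kbkmkbkbQRk => kbkmkbkbRkRk   [Q → R k]
kbkmkbkbRkRk => kbkmkbkbSbkRk   [R → S b]
kbkmkbkbSbkRk => kbkmkbkbbAbkRk   [S → b A]
kbkmkbkbbAbkRk => kbkmkbkbbmbkRk   [A → m]
kbkmkbkbbmbkRk => kbkmkbkbbmbkkk   [R → k]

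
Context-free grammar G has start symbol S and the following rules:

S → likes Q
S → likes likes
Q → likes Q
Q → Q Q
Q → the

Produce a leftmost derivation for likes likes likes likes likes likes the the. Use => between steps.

S => likes Q => likes likes Q => likes likes likes Q => likes likes likes likes Q => likes likes likes likes Q Q => likes likes likes likes likes Q Q => likes likes likes likes likes likes Q Q => likes likes likes likes likes likes the Q => likes likes likes likes likes likes the the

S => likes Q   [S → likes Q]
likes Q => likes likes Q   [Q → likes Q]
likes likes Q => likes likes likes Q   [Q → likes Q]
likes likes likes Q => likes likes likes likes Q   [Q → likes Q]
likes likes likes likes Q => likes likes likes likes Q Q   [Q → Q Q]
likes likes likes likes Q Q => likes likes likes likes likes Q Q   [Q → likes Q]
likes likes likes likes likes Q Q => likes likes likes likes likes likes Q Q   [Q → likes Q]
likes likes likes likes likes likes Q Q => likes likes likes likes likes likes the Q   [Q → the]
likes likes likes likes likes likes the Q => likes likes likes likes likes likes the the   [Q → the]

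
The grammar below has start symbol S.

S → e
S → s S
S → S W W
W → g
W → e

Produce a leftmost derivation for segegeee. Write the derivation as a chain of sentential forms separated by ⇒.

S⇒sS⇒sSWW⇒sSWWWW⇒sSWWWWWW⇒seWWWWWW⇒segWWWWW⇒segeWWWW⇒segegWWW⇒segegeWW⇒segegeeW⇒segegeee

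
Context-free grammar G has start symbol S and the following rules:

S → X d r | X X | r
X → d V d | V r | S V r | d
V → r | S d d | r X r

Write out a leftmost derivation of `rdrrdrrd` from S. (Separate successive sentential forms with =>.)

S => XX => SVrX => XXVrX => VrXVrX => rXrrXVrX => rdrrXVrX => rdrrdVrX => rdrrdrrX => rdrrdrrd

S => XX   [S → X X]
XX => SVrX   [X → S V r]
SVrX => XXVrX   [S → X X]
XXVrX => VrXVrX   [X → V r]
VrXVrX => rXrrXVrX   [V → r X r]
rXrrXVrX => rdrrXVrX   [X → d]
rdrrXVrX => rdrrdVrX   [X → d]
rdrrdVrX => rdrrdrrX   [V → r]
rdrrdrrX => rdrrdrrd   [X → d]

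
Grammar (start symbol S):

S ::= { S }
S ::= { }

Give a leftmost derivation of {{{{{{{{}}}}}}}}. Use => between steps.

S => {S} => {{S}} => {{{S}}} => {{{{S}}}} => {{{{{S}}}}} => {{{{{{S}}}}}} => {{{{{{{S}}}}}}} => {{{{{{{{}}}}}}}}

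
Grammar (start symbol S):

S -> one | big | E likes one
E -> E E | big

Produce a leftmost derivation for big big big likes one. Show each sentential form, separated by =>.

S => E likes one => E E likes one => E E E likes one => big E E likes one => big big E likes one => big big big likes one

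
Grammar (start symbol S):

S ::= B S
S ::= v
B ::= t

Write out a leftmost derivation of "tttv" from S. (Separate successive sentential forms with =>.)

S=>BS=>tS=>tBS=>ttS=>ttBS=>tttS=>tttv

S => BS   [S ::= B S]
BS => tS   [B ::= t]
tS => tBS   [S ::= B S]
tBS => ttS   [B ::= t]
ttS => ttBS   [S ::= B S]
ttBS => tttS   [B ::= t]
tttS => tttv   [S ::= v]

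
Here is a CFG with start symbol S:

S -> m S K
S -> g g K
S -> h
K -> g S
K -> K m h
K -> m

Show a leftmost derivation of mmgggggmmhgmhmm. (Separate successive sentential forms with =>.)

S=>mSK=>mmSKK=>mmggKKK=>mmgggSKK=>mmgggggKKK=>mmgggggKmhKK=>mmgggggmmhKK=>mmgggggmmhgSK=>mmgggggmmhgmSKK=>mmgggggmmhgmhKK=>mmgggggmmhgmhmK=>mmgggggmmhgmhmm

S => mSK   [S -> m S K]
mSK => mmSKK   [S -> m S K]
mmSKK => mmggKKK   [S -> g g K]
mmggKKK => mmgggSKK   [K -> g S]
mmgggSKK => mmgggggKKK   [S -> g g K]
mmgggggKKK => mmgggggKmhKK   [K -> K m h]
mmgggggKmhKK => mmgggggmmhKK   [K -> m]
mmgggggmmhKK => mmgggggmmhgSK   [K -> g S]
mmgggggmmhgSK => mmgggggmmhgmSKK   [S -> m S K]
mmgggggmmhgmSKK => mmgggggmmhgmhKK   [S -> h]
mmgggggmmhgmhKK => mmgggggmmhgmhmK   [K -> m]
mmgggggmmhgmhmK => mmgggggmmhgmhmm   [K -> m]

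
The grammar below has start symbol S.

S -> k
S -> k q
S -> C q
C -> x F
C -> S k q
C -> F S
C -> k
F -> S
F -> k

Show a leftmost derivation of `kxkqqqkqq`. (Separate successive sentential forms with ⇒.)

S ⇒ Cq   [S -> C q]
Cq ⇒ Skqq   [C -> S k q]
Skqq ⇒ Cqkqq   [S -> C q]
Cqkqq ⇒ FSqkqq   [C -> F S]
FSqkqq ⇒ kSqkqq   [F -> k]
kSqkqq ⇒ kCqqkqq   [S -> C q]
kCqqkqq ⇒ kxFqqkqq   [C -> x F]
kxFqqkqq ⇒ kxSqqkqq   [F -> S]
kxSqqkqq ⇒ kxkqqqkqq   [S -> k q]

S⇒Cq⇒Skqq⇒Cqkqq⇒FSqkqq⇒kSqkqq⇒kCqqkqq⇒kxFqqkqq⇒kxSqqkqq⇒kxkqqqkqq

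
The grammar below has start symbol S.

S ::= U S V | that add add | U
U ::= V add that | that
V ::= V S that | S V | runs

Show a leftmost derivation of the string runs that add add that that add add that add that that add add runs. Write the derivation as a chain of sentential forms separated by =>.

S => U S V   [S ::= U S V]
U S V => V add that S V   [U ::= V add that]
V add that S V => V S that add that S V   [V ::= V S that]
V S that add that S V => V S that S that add that S V   [V ::= V S that]
V S that S that add that S V => runs S that S that add that S V   [V ::= runs]
runs S that S that add that S V => runs that add add that S that add that S V   [S ::= that add add]
runs that add add that S that add that S V => runs that add add that that add add that add that S V   [S ::= that add add]
runs that add add that that add add that add that S V => runs that add add that that add add that add that that add add V   [S ::= that add add]
runs that add add that that add add that add that that add add V => runs that add add that that add add that add that that add add runs   [V ::= runs]

S => U S V => V add that S V => V S that add that S V => V S that S that add that S V => runs S that S that add that S V => runs that add add that S that add that S V => runs that add add that that add add that add that S V => runs that add add that that add add that add that that add add V => runs that add add that that add add that add that that add add runs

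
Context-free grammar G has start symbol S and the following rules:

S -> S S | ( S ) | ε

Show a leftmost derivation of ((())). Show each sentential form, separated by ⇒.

S ⇒ SS ⇒ SSS ⇒ SSSS ⇒ (S)SSS ⇒ ((S))SSS ⇒ (((S)))SSS ⇒ ((()))SSS ⇒ ((()))SS ⇒ ((()))S ⇒ ((()))

S ⇒ SS   [S -> S S]
SS ⇒ SSS   [S -> S S]
SSS ⇒ SSSS   [S -> S S]
SSSS ⇒ (S)SSS   [S -> ( S )]
(S)SSS ⇒ ((S))SSS   [S -> ( S )]
((S))SSS ⇒ (((S)))SSS   [S -> ( S )]
(((S)))SSS ⇒ ((()))SSS   [S -> ε]
((()))SSS ⇒ ((()))SS   [S -> ε]
((()))SS ⇒ ((()))S   [S -> ε]
((()))S ⇒ ((()))   [S -> ε]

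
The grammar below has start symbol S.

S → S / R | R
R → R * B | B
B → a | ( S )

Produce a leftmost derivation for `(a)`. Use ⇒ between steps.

S⇒R⇒B⇒(S)⇒(R)⇒(B)⇒(a)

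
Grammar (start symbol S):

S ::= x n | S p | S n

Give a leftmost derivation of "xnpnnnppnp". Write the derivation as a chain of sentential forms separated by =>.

S => Sp => Snp => Spnp => Sppnp => Snppnp => Snnppnp => Snnnppnp => Spnnnppnp => xnpnnnppnp

S => Sp   [S ::= S p]
Sp => Snp   [S ::= S n]
Snp => Spnp   [S ::= S p]
Spnp => Sppnp   [S ::= S p]
Sppnp => Snppnp   [S ::= S n]
Snppnp => Snnppnp   [S ::= S n]
Snnppnp => Snnnppnp   [S ::= S n]
Snnnppnp => Spnnnppnp   [S ::= S p]
Spnnnppnp => xnpnnnppnp   [S ::= x n]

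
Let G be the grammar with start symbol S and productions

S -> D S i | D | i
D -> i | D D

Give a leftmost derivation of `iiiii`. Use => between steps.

S => D => DD => DDD => DDDD => DDDDD => iDDDD => iiDDD => iiiDD => iiiiD => iiiii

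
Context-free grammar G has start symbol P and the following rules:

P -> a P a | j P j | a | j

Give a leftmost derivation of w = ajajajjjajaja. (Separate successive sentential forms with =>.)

P=>aPa=>ajPja=>ajaPaja=>ajajPjaja=>ajajaPajaja=>ajajajPjajaja=>ajajajjjajaja

P => aPa   [P -> a P a]
aPa => ajPja   [P -> j P j]
ajPja => ajaPaja   [P -> a P a]
ajaPaja => ajajPjaja   [P -> j P j]
ajajPjaja => ajajaPajaja   [P -> a P a]
ajajaPajaja => ajajajPjajaja   [P -> j P j]
ajajajPjajaja => ajajajjjajaja   [P -> j]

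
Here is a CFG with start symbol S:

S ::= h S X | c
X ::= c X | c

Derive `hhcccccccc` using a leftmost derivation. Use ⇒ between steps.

S ⇒ hSX   [S ::= h S X]
hSX ⇒ hhSXX   [S ::= h S X]
hhSXX ⇒ hhcXX   [S ::= c]
hhcXX ⇒ hhccXX   [X ::= c X]
hhccXX ⇒ hhcccXX   [X ::= c X]
hhcccXX ⇒ hhccccX   [X ::= c]
hhccccX ⇒ hhcccccX   [X ::= c X]
hhcccccX ⇒ hhccccccX   [X ::= c X]
hhccccccX ⇒ hhcccccccX   [X ::= c X]
hhcccccccX ⇒ hhcccccccc   [X ::= c]

S ⇒ hSX ⇒ hhSXX ⇒ hhcXX ⇒ hhccXX ⇒ hhcccXX ⇒ hhccccX ⇒ hhcccccX ⇒ hhccccccX ⇒ hhcccccccX ⇒ hhcccccccc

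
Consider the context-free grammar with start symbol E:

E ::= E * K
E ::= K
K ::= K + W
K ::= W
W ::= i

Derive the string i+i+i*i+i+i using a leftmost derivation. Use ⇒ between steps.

E ⇒ E*K ⇒ K*K ⇒ K+W*K ⇒ K+W+W*K ⇒ W+W+W*K ⇒ i+W+W*K ⇒ i+i+W*K ⇒ i+i+i*K ⇒ i+i+i*K+W ⇒ i+i+i*K+W+W ⇒ i+i+i*W+W+W ⇒ i+i+i*i+W+W ⇒ i+i+i*i+i+W ⇒ i+i+i*i+i+i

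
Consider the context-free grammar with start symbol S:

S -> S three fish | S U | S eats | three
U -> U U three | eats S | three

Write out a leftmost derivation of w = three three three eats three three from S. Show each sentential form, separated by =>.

S => S U => S U U => S eats U U => S U eats U U => S U U eats U U => three U U eats U U => three three U eats U U => three three three eats U U => three three three eats three U => three three three eats three three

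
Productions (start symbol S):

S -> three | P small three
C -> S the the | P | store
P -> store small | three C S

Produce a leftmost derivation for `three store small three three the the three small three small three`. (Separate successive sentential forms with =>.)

S => P small three   [S -> P small three]
P small three => three C S small three   [P -> three C S]
three C S small three => three P S small three   [C -> P]
three P S small three => three store small S small three   [P -> store small]
three store small S small three => three store small P small three small three   [S -> P small three]
three store small P small three small three => three store small three C S small three small three   [P -> three C S]
three store small three C S small three small three => three store small three S the the S small three small three   [C -> S the the]
three store small three S the the S small three small three => three store small three three the the S small three small three   [S -> three]
three store small three three the the S small three small three => three store small three three the the three small three small three   [S -> three]

S => P small three => three C S small three => three P S small three => three store small S small three => three store small P small three small three => three store small three C S small three small three => three store small three S the the S small three small three => three store small three three the the S small three small three => three store small three three the the three small three small three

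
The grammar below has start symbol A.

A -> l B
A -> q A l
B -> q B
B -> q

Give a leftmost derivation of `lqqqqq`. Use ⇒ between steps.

A ⇒ lB ⇒ lqB ⇒ lqqB ⇒ lqqqB ⇒ lqqqqB ⇒ lqqqqq

A ⇒ lB   [A -> l B]
lB ⇒ lqB   [B -> q B]
lqB ⇒ lqqB   [B -> q B]
lqqB ⇒ lqqqB   [B -> q B]
lqqqB ⇒ lqqqqB   [B -> q B]
lqqqqB ⇒ lqqqqq   [B -> q]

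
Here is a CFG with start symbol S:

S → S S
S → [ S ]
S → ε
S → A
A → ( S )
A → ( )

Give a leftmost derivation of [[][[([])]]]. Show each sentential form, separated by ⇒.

S ⇒ [S] ⇒ [SS] ⇒ [[S]S] ⇒ [[]S] ⇒ [[][S]] ⇒ [[][[S]]] ⇒ [[][[A]]] ⇒ [[][[(S)]]] ⇒ [[][[([S])]]] ⇒ [[][[([])]]]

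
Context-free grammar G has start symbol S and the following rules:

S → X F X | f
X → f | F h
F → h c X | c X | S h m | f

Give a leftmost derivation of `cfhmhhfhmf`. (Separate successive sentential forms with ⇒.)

S ⇒ XFX ⇒ FhFX ⇒ cXhFX ⇒ cFhhFX ⇒ cShmhhFX ⇒ cfhmhhFX ⇒ cfhmhhShmX ⇒ cfhmhhfhmX ⇒ cfhmhhfhmf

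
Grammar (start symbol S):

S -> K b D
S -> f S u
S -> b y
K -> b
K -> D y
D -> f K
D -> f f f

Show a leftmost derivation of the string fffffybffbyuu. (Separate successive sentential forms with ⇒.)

S ⇒ fSu ⇒ ffSuu ⇒ ffKbDuu ⇒ ffDybDuu ⇒ fffffybDuu ⇒ fffffybfKuu ⇒ fffffybfDyuu ⇒ fffffybffKyuu ⇒ fffffybffbyuu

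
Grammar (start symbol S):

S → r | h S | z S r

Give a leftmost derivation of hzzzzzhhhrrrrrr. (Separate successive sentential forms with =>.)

S=>hS=>hzSr=>hzzSrr=>hzzzSrrr=>hzzzzSrrrr=>hzzzzzSrrrrr=>hzzzzzhSrrrrr=>hzzzzzhhSrrrrr=>hzzzzzhhhSrrrrr=>hzzzzzhhhrrrrrr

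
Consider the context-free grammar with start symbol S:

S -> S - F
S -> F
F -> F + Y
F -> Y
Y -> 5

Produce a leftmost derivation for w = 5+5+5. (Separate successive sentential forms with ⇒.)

S⇒F⇒F+Y⇒F+Y+Y⇒Y+Y+Y⇒5+Y+Y⇒5+5+Y⇒5+5+5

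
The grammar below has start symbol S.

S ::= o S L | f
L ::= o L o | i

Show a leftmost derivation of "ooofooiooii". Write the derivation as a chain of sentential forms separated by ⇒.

S⇒oSL⇒ooSLL⇒oooSLLL⇒ooofLLL⇒ooofoLoLL⇒ooofooLooLL⇒ooofooiooLL⇒ooofooiooiL⇒ooofooiooii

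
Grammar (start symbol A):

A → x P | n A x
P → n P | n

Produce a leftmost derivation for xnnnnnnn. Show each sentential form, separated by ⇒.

A ⇒ xP   [A → x P]
xP ⇒ xnP   [P → n P]
xnP ⇒ xnnP   [P → n P]
xnnP ⇒ xnnnP   [P → n P]
xnnnP ⇒ xnnnnP   [P → n P]
xnnnnP ⇒ xnnnnnP   [P → n P]
xnnnnnP ⇒ xnnnnnnP   [P → n P]
xnnnnnnP ⇒ xnnnnnnn   [P → n]

A⇒xP⇒xnP⇒xnnP⇒xnnnP⇒xnnnnP⇒xnnnnnP⇒xnnnnnnP⇒xnnnnnnn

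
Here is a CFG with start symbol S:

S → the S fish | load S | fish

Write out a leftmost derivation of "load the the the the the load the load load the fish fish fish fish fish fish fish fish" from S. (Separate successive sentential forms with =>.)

S => load S => load the S fish => load the the S fish fish => load the the the S fish fish fish => load the the the the S fish fish fish fish => load the the the the the S fish fish fish fish fish => load the the the the the load S fish fish fish fish fish => load the the the the the load the S fish fish fish fish fish fish => load the the the the the load the load S fish fish fish fish fish fish => load the the the the the load the load load S fish fish fish fish fish fish => load the the the the the load the load load the S fish fish fish fish fish fish fish => load the the the the the load the load load the fish fish fish fish fish fish fish fish

S => load S   [S → load S]
load S => load the S fish   [S → the S fish]
load the S fish => load the the S fish fish   [S → the S fish]
load the the S fish fish => load the the the S fish fish fish   [S → the S fish]
load the the the S fish fish fish => load the the the the S fish fish fish fish   [S → the S fish]
load the the the the S fish fish fish fish => load the the the the the S fish fish fish fish fish   [S → the S fish]
load the the the the the S fish fish fish fish fish => load the the the the the load S fish fish fish fish fish   [S → load S]
load the the the the the load S fish fish fish fish fish => load the the the the the load the S fish fish fish fish fish fish   [S → the S fish]
load the the the the the load the S fish fish fish fish fish fish => load the the the the the load the load S fish fish fish fish fish fish   [S → load S]
load the the the the the load the load S fish fish fish fish fish fish => load the the the the the load the load load S fish fish fish fish fish fish   [S → load S]
load the the the the the load the load load S fish fish fish fish fish fish => load the the the the the load the load load the S fish fish fish fish fish fish fish   [S → the S fish]
load the the the the the load the load load the S fish fish fish fish fish fish fish => load the the the the the load the load load the fish fish fish fish fish fish fish fish   [S → fish]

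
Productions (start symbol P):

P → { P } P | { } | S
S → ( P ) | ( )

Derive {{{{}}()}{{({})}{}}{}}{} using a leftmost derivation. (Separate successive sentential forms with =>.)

P=>{P}P=>{{P}P}P=>{{{P}P}P}P=>{{{{}}P}P}P=>{{{{}}S}P}P=>{{{{}}()}P}P=>{{{{}}()}{P}P}P=>{{{{}}()}{{P}P}P}P=>{{{{}}()}{{S}P}P}P=>{{{{}}()}{{(P)}P}P}P=>{{{{}}()}{{({})}P}P}P=>{{{{}}()}{{({})}{}}P}P=>{{{{}}()}{{({})}{}}{}}P=>{{{{}}()}{{({})}{}}{}}{}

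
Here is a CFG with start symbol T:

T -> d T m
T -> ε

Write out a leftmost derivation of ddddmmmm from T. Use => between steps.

T => dTm => ddTmm => dddTmmm => ddddTmmmm => ddddmmmm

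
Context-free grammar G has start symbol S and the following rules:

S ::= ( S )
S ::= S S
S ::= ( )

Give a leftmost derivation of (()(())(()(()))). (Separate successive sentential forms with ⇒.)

S ⇒ (S) ⇒ (SS) ⇒ (()S) ⇒ (()SS) ⇒ (()(S)S) ⇒ (()(())S) ⇒ (()(())(S)) ⇒ (()(())(SS)) ⇒ (()(())(()S)) ⇒ (()(())(()(S))) ⇒ (()(())(()(())))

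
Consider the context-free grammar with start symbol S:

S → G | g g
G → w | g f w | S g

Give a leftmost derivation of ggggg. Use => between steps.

S=>G=>Sg=>Gg=>Sgg=>Ggg=>Sggg=>ggggg

S => G   [S → G]
G => Sg   [G → S g]
Sg => Gg   [S → G]
Gg => Sgg   [G → S g]
Sgg => Ggg   [S → G]
Ggg => Sggg   [G → S g]
Sggg => ggggg   [S → g g]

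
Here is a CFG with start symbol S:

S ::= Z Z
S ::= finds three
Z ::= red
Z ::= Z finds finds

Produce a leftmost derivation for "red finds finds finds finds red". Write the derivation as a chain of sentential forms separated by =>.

S => Z Z   [S ::= Z Z]
Z Z => Z finds finds Z   [Z ::= Z finds finds]
Z finds finds Z => Z finds finds finds finds Z   [Z ::= Z finds finds]
Z finds finds finds finds Z => red finds finds finds finds Z   [Z ::= red]
red finds finds finds finds Z => red finds finds finds finds red   [Z ::= red]

S => Z Z => Z finds finds Z => Z finds finds finds finds Z => red finds finds finds finds Z => red finds finds finds finds red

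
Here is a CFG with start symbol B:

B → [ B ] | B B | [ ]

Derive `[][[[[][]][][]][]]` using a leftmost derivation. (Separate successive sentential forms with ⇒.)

B ⇒ BB ⇒ []B ⇒ [][B] ⇒ [][BB] ⇒ [][[B]B] ⇒ [][[BB]B] ⇒ [][[BBB]B] ⇒ [][[[B]BB]B] ⇒ [][[[BB]BB]B] ⇒ [][[[[]B]BB]B] ⇒ [][[[[][]]BB]B] ⇒ [][[[[][]][]B]B] ⇒ [][[[[][]][][]]B] ⇒ [][[[[][]][][]][]]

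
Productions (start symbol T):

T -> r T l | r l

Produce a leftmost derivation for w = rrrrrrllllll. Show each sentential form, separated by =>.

T => rTl   [T -> r T l]
rTl => rrTll   [T -> r T l]
rrTll => rrrTlll   [T -> r T l]
rrrTlll => rrrrTllll   [T -> r T l]
rrrrTllll => rrrrrTlllll   [T -> r T l]
rrrrrTlllll => rrrrrrllllll   [T -> r l]

T => rTl => rrTll => rrrTlll => rrrrTllll => rrrrrTlllll => rrrrrrllllll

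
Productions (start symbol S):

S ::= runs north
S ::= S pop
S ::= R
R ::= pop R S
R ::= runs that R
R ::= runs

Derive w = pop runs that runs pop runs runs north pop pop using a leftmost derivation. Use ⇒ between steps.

S ⇒ S pop   [S ::= S pop]
S pop ⇒ S pop pop   [S ::= S pop]
S pop pop ⇒ R pop pop   [S ::= R]
R pop pop ⇒ pop R S pop pop   [R ::= pop R S]
pop R S pop pop ⇒ pop runs that R S pop pop   [R ::= runs that R]
pop runs that R S pop pop ⇒ pop runs that runs S pop pop   [R ::= runs]
pop runs that runs S pop pop ⇒ pop runs that runs R pop pop   [S ::= R]
pop runs that runs R pop pop ⇒ pop runs that runs pop R S pop pop   [R ::= pop R S]
pop runs that runs pop R S pop pop ⇒ pop runs that runs pop runs S pop pop   [R ::= runs]
pop runs that runs pop runs S pop pop ⇒ pop runs that runs pop runs runs north pop pop   [S ::= runs north]

S ⇒ S pop ⇒ S pop pop ⇒ R pop pop ⇒ pop R S pop pop ⇒ pop runs that R S pop pop ⇒ pop runs that runs S pop pop ⇒ pop runs that runs R pop pop ⇒ pop runs that runs pop R S pop pop ⇒ pop runs that runs pop runs S pop pop ⇒ pop runs that runs pop runs runs north pop pop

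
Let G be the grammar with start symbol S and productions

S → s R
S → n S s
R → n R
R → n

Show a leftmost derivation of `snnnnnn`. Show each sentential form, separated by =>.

S=>sR=>snR=>snnR=>snnnR=>snnnnR=>snnnnnR=>snnnnnn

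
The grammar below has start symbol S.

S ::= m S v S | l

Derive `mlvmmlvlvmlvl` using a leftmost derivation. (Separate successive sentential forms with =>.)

S=>mSvS=>mlvS=>mlvmSvS=>mlvmmSvSvS=>mlvmmlvSvS=>mlvmmlvlvS=>mlvmmlvlvmSvS=>mlvmmlvlvmlvS=>mlvmmlvlvmlvl

S => mSvS   [S ::= m S v S]
mSvS => mlvS   [S ::= l]
mlvS => mlvmSvS   [S ::= m S v S]
mlvmSvS => mlvmmSvSvS   [S ::= m S v S]
mlvmmSvSvS => mlvmmlvSvS   [S ::= l]
mlvmmlvSvS => mlvmmlvlvS   [S ::= l]
mlvmmlvlvS => mlvmmlvlvmSvS   [S ::= m S v S]
mlvmmlvlvmSvS => mlvmmlvlvmlvS   [S ::= l]
mlvmmlvlvmlvS => mlvmmlvlvmlvl   [S ::= l]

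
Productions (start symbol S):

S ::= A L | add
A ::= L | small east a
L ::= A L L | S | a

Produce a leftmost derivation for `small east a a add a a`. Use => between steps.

S => A L => L L => S L => A L L => small east a L L => small east a A L L L => small east a L L L L => small east a a L L L => small east a a S L L => small east a a add L L => small east a a add a L => small east a a add a a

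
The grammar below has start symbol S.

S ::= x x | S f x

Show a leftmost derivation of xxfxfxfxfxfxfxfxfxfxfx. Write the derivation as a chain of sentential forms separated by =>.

S => Sfx   [S ::= S f x]
Sfx => Sfxfx   [S ::= S f x]
Sfxfx => Sfxfxfx   [S ::= S f x]
Sfxfxfx => Sfxfxfxfx   [S ::= S f x]
Sfxfxfxfx => Sfxfxfxfxfx   [S ::= S f x]
Sfxfxfxfxfx => Sfxfxfxfxfxfx   [S ::= S f x]
Sfxfxfxfxfxfx => Sfxfxfxfxfxfxfx   [S ::= S f x]
Sfxfxfxfxfxfxfx => Sfxfxfxfxfxfxfxfx   [S ::= S f x]
Sfxfxfxfxfxfxfxfx => Sfxfxfxfxfxfxfxfxfx   [S ::= S f x]
Sfxfxfxfxfxfxfxfxfx => Sfxfxfxfxfxfxfxfxfxfx   [S ::= S f x]
Sfxfxfxfxfxfxfxfxfxfx => xxfxfxfxfxfxfxfxfxfxfx   [S ::= x x]

S=>Sfx=>Sfxfx=>Sfxfxfx=>Sfxfxfxfx=>Sfxfxfxfxfx=>Sfxfxfxfxfxfx=>Sfxfxfxfxfxfxfx=>Sfxfxfxfxfxfxfxfx=>Sfxfxfxfxfxfxfxfxfx=>Sfxfxfxfxfxfxfxfxfxfx=>xxfxfxfxfxfxfxfxfxfxfx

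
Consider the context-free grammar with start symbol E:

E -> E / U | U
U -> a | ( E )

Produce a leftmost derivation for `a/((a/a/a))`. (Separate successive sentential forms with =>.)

E => E/U   [E -> E / U]
E/U => U/U   [E -> U]
U/U => a/U   [U -> a]
a/U => a/(E)   [U -> ( E )]
a/(E) => a/(U)   [E -> U]
a/(U) => a/((E))   [U -> ( E )]
a/((E)) => a/((E/U))   [E -> E / U]
a/((E/U)) => a/((E/U/U))   [E -> E / U]
a/((E/U/U)) => a/((U/U/U))   [E -> U]
a/((U/U/U)) => a/((a/U/U))   [U -> a]
a/((a/U/U)) => a/((a/a/U))   [U -> a]
a/((a/a/U)) => a/((a/a/a))   [U -> a]

E => E/U => U/U => a/U => a/(E) => a/(U) => a/((E)) => a/((E/U)) => a/((E/U/U)) => a/((U/U/U)) => a/((a/U/U)) => a/((a/a/U)) => a/((a/a/a))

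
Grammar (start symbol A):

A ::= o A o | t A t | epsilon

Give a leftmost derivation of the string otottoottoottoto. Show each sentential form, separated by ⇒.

A ⇒ oAo ⇒ otAto ⇒ otoAoto ⇒ ototAtoto ⇒ otottAttoto ⇒ otottoAottoto ⇒ otottooAoottoto ⇒ otottootAtoottoto ⇒ otottoottoottoto

A ⇒ oAo   [A ::= o A o]
oAo ⇒ otAto   [A ::= t A t]
otAto ⇒ otoAoto   [A ::= o A o]
otoAoto ⇒ ototAtoto   [A ::= t A t]
ototAtoto ⇒ otottAttoto   [A ::= t A t]
otottAttoto ⇒ otottoAottoto   [A ::= o A o]
otottoAottoto ⇒ otottooAoottoto   [A ::= o A o]
otottooAoottoto ⇒ otottootAtoottoto   [A ::= t A t]
otottootAtoottoto ⇒ otottoottoottoto   [A ::= epsilon]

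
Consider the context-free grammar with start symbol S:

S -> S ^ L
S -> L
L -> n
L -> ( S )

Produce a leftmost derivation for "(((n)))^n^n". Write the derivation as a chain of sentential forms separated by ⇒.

S ⇒ S^L ⇒ S^L^L ⇒ L^L^L ⇒ (S)^L^L ⇒ (L)^L^L ⇒ ((S))^L^L ⇒ ((L))^L^L ⇒ (((S)))^L^L ⇒ (((L)))^L^L ⇒ (((n)))^L^L ⇒ (((n)))^n^L ⇒ (((n)))^n^n

S ⇒ S^L   [S -> S ^ L]
S^L ⇒ S^L^L   [S -> S ^ L]
S^L^L ⇒ L^L^L   [S -> L]
L^L^L ⇒ (S)^L^L   [L -> ( S )]
(S)^L^L ⇒ (L)^L^L   [S -> L]
(L)^L^L ⇒ ((S))^L^L   [L -> ( S )]
((S))^L^L ⇒ ((L))^L^L   [S -> L]
((L))^L^L ⇒ (((S)))^L^L   [L -> ( S )]
(((S)))^L^L ⇒ (((L)))^L^L   [S -> L]
(((L)))^L^L ⇒ (((n)))^L^L   [L -> n]
(((n)))^L^L ⇒ (((n)))^n^L   [L -> n]
(((n)))^n^L ⇒ (((n)))^n^n   [L -> n]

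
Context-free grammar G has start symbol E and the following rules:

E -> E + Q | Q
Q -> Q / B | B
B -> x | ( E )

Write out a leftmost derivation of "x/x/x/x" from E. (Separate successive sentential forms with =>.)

E => Q => Q/B => Q/B/B => Q/B/B/B => B/B/B/B => x/B/B/B => x/x/B/B => x/x/x/B => x/x/x/x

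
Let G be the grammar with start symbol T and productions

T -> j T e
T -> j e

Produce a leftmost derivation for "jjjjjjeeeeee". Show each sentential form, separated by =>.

T => jTe => jjTee => jjjTeee => jjjjTeeee => jjjjjTeeeee => jjjjjjeeeeee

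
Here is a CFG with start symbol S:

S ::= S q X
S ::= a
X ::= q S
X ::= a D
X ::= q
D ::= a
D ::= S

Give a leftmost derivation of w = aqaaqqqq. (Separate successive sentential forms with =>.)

S => SqX   [S ::= S q X]
SqX => SqXqX   [S ::= S q X]
SqXqX => aqXqX   [S ::= a]
aqXqX => aqaDqX   [X ::= a D]
aqaDqX => aqaSqX   [D ::= S]
aqaSqX => aqaSqXqX   [S ::= S q X]
aqaSqXqX => aqaaqXqX   [S ::= a]
aqaaqXqX => aqaaqqqX   [X ::= q]
aqaaqqqX => aqaaqqqq   [X ::= q]

S => SqX => SqXqX => aqXqX => aqaDqX => aqaSqX => aqaSqXqX => aqaaqXqX => aqaaqqqX => aqaaqqqq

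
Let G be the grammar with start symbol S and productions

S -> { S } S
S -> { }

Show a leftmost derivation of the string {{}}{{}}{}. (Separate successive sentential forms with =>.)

S => {S}S => {{}}S => {{}}{S}S => {{}}{{}}S => {{}}{{}}{}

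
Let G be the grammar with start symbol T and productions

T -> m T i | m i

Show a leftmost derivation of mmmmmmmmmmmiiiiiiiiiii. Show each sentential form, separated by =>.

T => mTi   [T -> m T i]
mTi => mmTii   [T -> m T i]
mmTii => mmmTiii   [T -> m T i]
mmmTiii => mmmmTiiii   [T -> m T i]
mmmmTiiii => mmmmmTiiiii   [T -> m T i]
mmmmmTiiiii => mmmmmmTiiiiii   [T -> m T i]
mmmmmmTiiiiii => mmmmmmmTiiiiiii   [T -> m T i]
mmmmmmmTiiiiiii => mmmmmmmmTiiiiiiii   [T -> m T i]
mmmmmmmmTiiiiiiii => mmmmmmmmmTiiiiiiiii   [T -> m T i]
mmmmmmmmmTiiiiiiiii => mmmmmmmmmmTiiiiiiiiii   [T -> m T i]
mmmmmmmmmmTiiiiiiiiii => mmmmmmmmmmmiiiiiiiiiii   [T -> m i]

T => mTi => mmTii => mmmTiii => mmmmTiiii => mmmmmTiiiii => mmmmmmTiiiiii => mmmmmmmTiiiiiii => mmmmmmmmTiiiiiiii => mmmmmmmmmTiiiiiiiii => mmmmmmmmmmTiiiiiiiiii => mmmmmmmmmmmiiiiiiiiiii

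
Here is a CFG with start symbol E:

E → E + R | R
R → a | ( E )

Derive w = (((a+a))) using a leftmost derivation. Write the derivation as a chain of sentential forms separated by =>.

E => R => (E) => (R) => ((E)) => ((R)) => (((E))) => (((E+R))) => (((R+R))) => (((a+R))) => (((a+a)))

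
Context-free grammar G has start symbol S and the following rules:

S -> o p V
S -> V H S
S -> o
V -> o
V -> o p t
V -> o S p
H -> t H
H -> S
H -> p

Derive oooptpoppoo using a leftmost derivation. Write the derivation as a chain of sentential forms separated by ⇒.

S ⇒ VHS ⇒ oHS ⇒ oSS ⇒ oVHSS ⇒ ooSpHSS ⇒ ooVHSpHSS ⇒ oooptHSpHSS ⇒ oooptpSpHSS ⇒ oooptpopHSS ⇒ oooptpoppSS ⇒ oooptpoppoS ⇒ oooptpoppoo

S ⇒ VHS   [S -> V H S]
VHS ⇒ oHS   [V -> o]
oHS ⇒ oSS   [H -> S]
oSS ⇒ oVHSS   [S -> V H S]
oVHSS ⇒ ooSpHSS   [V -> o S p]
ooSpHSS ⇒ ooVHSpHSS   [S -> V H S]
ooVHSpHSS ⇒ oooptHSpHSS   [V -> o p t]
oooptHSpHSS ⇒ oooptpSpHSS   [H -> p]
oooptpSpHSS ⇒ oooptpopHSS   [S -> o]
oooptpopHSS ⇒ oooptpoppSS   [H -> p]
oooptpoppSS ⇒ oooptpoppoS   [S -> o]
oooptpoppoS ⇒ oooptpoppoo   [S -> o]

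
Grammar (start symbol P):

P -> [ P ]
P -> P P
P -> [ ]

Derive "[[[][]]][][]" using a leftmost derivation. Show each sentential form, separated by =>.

P=>PP=>PPP=>[P]PP=>[[P]]PP=>[[PP]]PP=>[[[]P]]PP=>[[[][]]]PP=>[[[][]]][]P=>[[[][]]][][]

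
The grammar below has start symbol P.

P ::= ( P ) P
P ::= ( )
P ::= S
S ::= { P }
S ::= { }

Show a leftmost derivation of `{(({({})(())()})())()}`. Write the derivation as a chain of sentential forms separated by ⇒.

P⇒S⇒{P}⇒{(P)P}⇒{((P)P)P}⇒{((S)P)P}⇒{(({P})P)P}⇒{(({(P)P})P)P}⇒{(({(S)P})P)P}⇒{(({({})P})P)P}⇒{(({({})(P)P})P)P}⇒{(({({})(())P})P)P}⇒{(({({})(())()})P)P}⇒{(({({})(())()})())P}⇒{(({({})(())()})())()}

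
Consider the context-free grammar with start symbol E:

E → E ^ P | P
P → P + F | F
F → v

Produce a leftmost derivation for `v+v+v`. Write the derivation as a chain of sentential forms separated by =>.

E => P => P+F => P+F+F => F+F+F => v+F+F => v+v+F => v+v+v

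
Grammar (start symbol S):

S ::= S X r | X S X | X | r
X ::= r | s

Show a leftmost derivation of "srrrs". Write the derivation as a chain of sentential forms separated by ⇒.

S ⇒ XSX ⇒ sSX ⇒ sSXrX ⇒ srXrX ⇒ srrrX ⇒ srrrs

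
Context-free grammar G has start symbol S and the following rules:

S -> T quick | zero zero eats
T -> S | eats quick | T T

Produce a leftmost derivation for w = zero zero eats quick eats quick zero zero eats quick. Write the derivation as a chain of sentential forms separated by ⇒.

S ⇒ T quick   [S -> T quick]
T quick ⇒ T T quick   [T -> T T]
T T quick ⇒ S T quick   [T -> S]
S T quick ⇒ T quick T quick   [S -> T quick]
T quick T quick ⇒ S quick T quick   [T -> S]
S quick T quick ⇒ zero zero eats quick T quick   [S -> zero zero eats]
zero zero eats quick T quick ⇒ zero zero eats quick T T quick   [T -> T T]
zero zero eats quick T T quick ⇒ zero zero eats quick eats quick T quick   [T -> eats quick]
zero zero eats quick eats quick T quick ⇒ zero zero eats quick eats quick S quick   [T -> S]
zero zero eats quick eats quick S quick ⇒ zero zero eats quick eats quick zero zero eats quick   [S -> zero zero eats]

S ⇒ T quick ⇒ T T quick ⇒ S T quick ⇒ T quick T quick ⇒ S quick T quick ⇒ zero zero eats quick T quick ⇒ zero zero eats quick T T quick ⇒ zero zero eats quick eats quick T quick ⇒ zero zero eats quick eats quick S quick ⇒ zero zero eats quick eats quick zero zero eats quick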